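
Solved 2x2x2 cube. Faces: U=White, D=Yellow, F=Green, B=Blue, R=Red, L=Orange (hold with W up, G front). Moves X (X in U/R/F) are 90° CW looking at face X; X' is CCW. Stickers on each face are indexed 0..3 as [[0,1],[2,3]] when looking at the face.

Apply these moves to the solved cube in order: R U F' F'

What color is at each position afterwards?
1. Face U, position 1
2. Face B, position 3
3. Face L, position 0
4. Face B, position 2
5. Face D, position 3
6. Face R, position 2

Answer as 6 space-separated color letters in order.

Answer: W B G W B Y

Derivation:
After move 1 (R): R=RRRR U=WGWG F=GYGY D=YBYB B=WBWB
After move 2 (U): U=WWGG F=RRGY R=WBRR B=OOWB L=GYOO
After move 3 (F'): F=RYRG U=WWWR R=BBYR D=YOYB L=GGOG
After move 4 (F'): F=YGRR U=WWBY R=OBYR D=GGYB L=GROW
Query 1: U[1] = W
Query 2: B[3] = B
Query 3: L[0] = G
Query 4: B[2] = W
Query 5: D[3] = B
Query 6: R[2] = Y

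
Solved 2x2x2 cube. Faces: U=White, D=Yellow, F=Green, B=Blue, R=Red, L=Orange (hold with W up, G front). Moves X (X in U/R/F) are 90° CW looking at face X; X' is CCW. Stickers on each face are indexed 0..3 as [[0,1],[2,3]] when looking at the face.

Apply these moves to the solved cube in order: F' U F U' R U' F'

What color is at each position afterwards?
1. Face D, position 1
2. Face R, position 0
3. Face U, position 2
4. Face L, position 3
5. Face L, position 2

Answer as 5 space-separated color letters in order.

After move 1 (F'): F=GGGG U=WWRR R=YRYR D=OOYY L=OWOW
After move 2 (U): U=RWRW F=YRGG R=BBYR B=OWBB L=GGOW
After move 3 (F): F=GYGR U=RWWG R=RBWR D=YBYY L=GOOO
After move 4 (U'): U=WGRW F=GOGR R=GYWR B=RBBB L=OWOO
After move 5 (R): R=WGRY U=WORR F=GBGY D=YBYR B=WBGB
After move 6 (U'): U=ORWR F=OWGY R=GBRY B=WGGB L=WBOO
After move 7 (F'): F=WYOG U=ORGR R=BBYY D=BOYR L=WROW
Query 1: D[1] = O
Query 2: R[0] = B
Query 3: U[2] = G
Query 4: L[3] = W
Query 5: L[2] = O

Answer: O B G W O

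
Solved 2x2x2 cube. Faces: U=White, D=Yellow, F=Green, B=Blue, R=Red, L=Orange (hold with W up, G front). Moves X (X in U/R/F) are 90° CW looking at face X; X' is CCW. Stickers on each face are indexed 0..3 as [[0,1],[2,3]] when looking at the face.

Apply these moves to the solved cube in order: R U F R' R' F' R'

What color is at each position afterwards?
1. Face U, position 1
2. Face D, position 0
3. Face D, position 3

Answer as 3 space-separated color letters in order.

Answer: R Y Y

Derivation:
After move 1 (R): R=RRRR U=WGWG F=GYGY D=YBYB B=WBWB
After move 2 (U): U=WWGG F=RRGY R=WBRR B=OOWB L=GYOO
After move 3 (F): F=GRYR U=WWOY R=GBGR D=RWYB L=GYOB
After move 4 (R'): R=BRGG U=WWOO F=GWYY D=RRYR B=BOWB
After move 5 (R'): R=RGBG U=WWOB F=GWYO D=RWYY B=RORB
After move 6 (F'): F=WOGY U=WWRB R=WGRG D=YBYY L=GBOO
After move 7 (R'): R=GGWR U=WRRR F=WWGB D=YOYY B=YOBB
Query 1: U[1] = R
Query 2: D[0] = Y
Query 3: D[3] = Y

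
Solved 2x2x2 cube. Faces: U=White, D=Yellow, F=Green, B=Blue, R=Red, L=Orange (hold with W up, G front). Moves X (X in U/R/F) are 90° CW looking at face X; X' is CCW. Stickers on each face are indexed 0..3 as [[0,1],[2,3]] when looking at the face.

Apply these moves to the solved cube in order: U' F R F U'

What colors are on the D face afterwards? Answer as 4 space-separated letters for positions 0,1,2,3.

Answer: R W Y R

Derivation:
After move 1 (U'): U=WWWW F=OOGG R=GGRR B=RRBB L=BBOO
After move 2 (F): F=GOGO U=WWOB R=WGWR D=RGYY L=BYOY
After move 3 (R): R=WWRG U=WOOO F=GGGY D=RBYR B=BRWB
After move 4 (F): F=GGYG U=WOYY R=OWOG D=RWYR L=BROB
After move 5 (U'): U=OYWY F=BRYG R=GGOG B=OWWB L=BROB
Query: D face = RWYR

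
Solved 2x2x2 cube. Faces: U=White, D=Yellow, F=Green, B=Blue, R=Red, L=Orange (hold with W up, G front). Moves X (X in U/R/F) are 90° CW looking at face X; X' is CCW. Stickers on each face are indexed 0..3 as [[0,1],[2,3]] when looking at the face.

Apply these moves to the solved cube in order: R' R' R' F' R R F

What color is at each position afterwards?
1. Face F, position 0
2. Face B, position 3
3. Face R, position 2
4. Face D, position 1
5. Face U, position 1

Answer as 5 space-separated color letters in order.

After move 1 (R'): R=RRRR U=WBWB F=GWGW D=YGYG B=YBYB
After move 2 (R'): R=RRRR U=WYWY F=GBGB D=YWYW B=GBGB
After move 3 (R'): R=RRRR U=WGWG F=GYGY D=YBYB B=WBWB
After move 4 (F'): F=YYGG U=WGRR R=BRYR D=OOYB L=OGOW
After move 5 (R): R=YBRR U=WYRG F=YOGB D=OWYW B=RBGB
After move 6 (R): R=RYRB U=WORB F=YWGW D=OGYR B=GBYB
After move 7 (F): F=GYWW U=WOWG R=RYBB D=RRYR L=OOOG
Query 1: F[0] = G
Query 2: B[3] = B
Query 3: R[2] = B
Query 4: D[1] = R
Query 5: U[1] = O

Answer: G B B R O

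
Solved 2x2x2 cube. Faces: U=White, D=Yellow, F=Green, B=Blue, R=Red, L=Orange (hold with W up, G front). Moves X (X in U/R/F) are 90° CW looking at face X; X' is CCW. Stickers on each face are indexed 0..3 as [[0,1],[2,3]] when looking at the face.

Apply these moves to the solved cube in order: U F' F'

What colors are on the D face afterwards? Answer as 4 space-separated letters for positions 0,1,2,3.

Answer: W W Y Y

Derivation:
After move 1 (U): U=WWWW F=RRGG R=BBRR B=OOBB L=GGOO
After move 2 (F'): F=RGRG U=WWBR R=YBYR D=GOYY L=GWOW
After move 3 (F'): F=GGRR U=WWYY R=OBGR D=WWYY L=GROB
Query: D face = WWYY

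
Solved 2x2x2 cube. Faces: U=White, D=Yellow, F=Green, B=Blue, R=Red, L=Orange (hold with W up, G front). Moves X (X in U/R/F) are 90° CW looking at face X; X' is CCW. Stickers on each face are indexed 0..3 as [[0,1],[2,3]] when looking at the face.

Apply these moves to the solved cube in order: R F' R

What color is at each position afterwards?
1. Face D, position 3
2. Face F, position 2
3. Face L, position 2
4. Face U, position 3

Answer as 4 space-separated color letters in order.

Answer: W G O G

Derivation:
After move 1 (R): R=RRRR U=WGWG F=GYGY D=YBYB B=WBWB
After move 2 (F'): F=YYGG U=WGRR R=BRYR D=OOYB L=OGOW
After move 3 (R): R=YBRR U=WYRG F=YOGB D=OWYW B=RBGB
Query 1: D[3] = W
Query 2: F[2] = G
Query 3: L[2] = O
Query 4: U[3] = G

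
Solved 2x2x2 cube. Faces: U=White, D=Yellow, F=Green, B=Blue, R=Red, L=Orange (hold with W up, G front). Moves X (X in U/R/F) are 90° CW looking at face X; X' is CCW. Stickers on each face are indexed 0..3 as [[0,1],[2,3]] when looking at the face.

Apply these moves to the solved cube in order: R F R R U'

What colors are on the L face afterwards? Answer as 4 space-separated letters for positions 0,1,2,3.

Answer: Y B O B

Derivation:
After move 1 (R): R=RRRR U=WGWG F=GYGY D=YBYB B=WBWB
After move 2 (F): F=GGYY U=WGOO R=WRGR D=RRYB L=OYOB
After move 3 (R): R=GWRR U=WGOY F=GRYB D=RWYW B=OBGB
After move 4 (R): R=RGRW U=WROB F=GWYW D=RGYO B=YBGB
After move 5 (U'): U=RBWO F=OYYW R=GWRW B=RGGB L=YBOB
Query: L face = YBOB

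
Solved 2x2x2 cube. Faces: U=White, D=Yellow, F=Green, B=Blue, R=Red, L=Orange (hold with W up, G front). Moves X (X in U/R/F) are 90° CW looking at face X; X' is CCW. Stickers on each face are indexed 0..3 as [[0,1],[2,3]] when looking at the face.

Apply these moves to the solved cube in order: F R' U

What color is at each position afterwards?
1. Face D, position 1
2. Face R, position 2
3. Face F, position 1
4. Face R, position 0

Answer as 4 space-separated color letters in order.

After move 1 (F): F=GGGG U=WWOO R=WRWR D=RRYY L=OYOY
After move 2 (R'): R=RRWW U=WBOB F=GWGO D=RGYG B=YBRB
After move 3 (U): U=OWBB F=RRGO R=YBWW B=OYRB L=GWOY
Query 1: D[1] = G
Query 2: R[2] = W
Query 3: F[1] = R
Query 4: R[0] = Y

Answer: G W R Y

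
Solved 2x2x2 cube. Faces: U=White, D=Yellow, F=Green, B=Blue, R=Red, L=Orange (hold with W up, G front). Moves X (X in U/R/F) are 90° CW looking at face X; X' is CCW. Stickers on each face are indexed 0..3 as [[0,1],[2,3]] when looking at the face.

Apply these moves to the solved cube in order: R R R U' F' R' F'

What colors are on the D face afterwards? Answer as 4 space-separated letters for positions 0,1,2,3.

After move 1 (R): R=RRRR U=WGWG F=GYGY D=YBYB B=WBWB
After move 2 (R): R=RRRR U=WYWY F=GBGB D=YWYW B=GBGB
After move 3 (R): R=RRRR U=WBWB F=GWGW D=YGYG B=YBYB
After move 4 (U'): U=BBWW F=OOGW R=GWRR B=RRYB L=YBOO
After move 5 (F'): F=OWOG U=BBGR R=GWYR D=BOYG L=YWOW
After move 6 (R'): R=WRGY U=BYGR F=OBOR D=BWYG B=GROB
After move 7 (F'): F=BROO U=BYWG R=WRBY D=WWYG L=YROG
Query: D face = WWYG

Answer: W W Y G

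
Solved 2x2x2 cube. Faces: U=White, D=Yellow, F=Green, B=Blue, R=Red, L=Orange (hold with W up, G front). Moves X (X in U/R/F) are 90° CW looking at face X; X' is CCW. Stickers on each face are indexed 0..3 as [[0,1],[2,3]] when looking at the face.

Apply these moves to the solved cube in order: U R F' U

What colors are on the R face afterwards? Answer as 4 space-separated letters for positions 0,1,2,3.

After move 1 (U): U=WWWW F=RRGG R=BBRR B=OOBB L=GGOO
After move 2 (R): R=RBRB U=WRWG F=RYGY D=YBYO B=WOWB
After move 3 (F'): F=YYRG U=WRRR R=BBYB D=GOYO L=GGOW
After move 4 (U): U=RWRR F=BBRG R=WOYB B=GGWB L=YYOW
Query: R face = WOYB

Answer: W O Y B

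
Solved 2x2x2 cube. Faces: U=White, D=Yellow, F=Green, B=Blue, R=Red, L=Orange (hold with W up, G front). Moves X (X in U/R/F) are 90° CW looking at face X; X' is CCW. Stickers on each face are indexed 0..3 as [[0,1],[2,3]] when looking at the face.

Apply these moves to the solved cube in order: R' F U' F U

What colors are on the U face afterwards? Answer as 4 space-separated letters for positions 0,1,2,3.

Answer: G B B O

Derivation:
After move 1 (R'): R=RRRR U=WBWB F=GWGW D=YGYG B=YBYB
After move 2 (F): F=GGWW U=WBOO R=WRBR D=RRYG L=OYOG
After move 3 (U'): U=BOWO F=OYWW R=GGBR B=WRYB L=YBOG
After move 4 (F): F=WOWY U=BOGB R=WGOR D=BGYG L=YROR
After move 5 (U): U=GBBO F=WGWY R=WROR B=YRYB L=WOOR
Query: U face = GBBO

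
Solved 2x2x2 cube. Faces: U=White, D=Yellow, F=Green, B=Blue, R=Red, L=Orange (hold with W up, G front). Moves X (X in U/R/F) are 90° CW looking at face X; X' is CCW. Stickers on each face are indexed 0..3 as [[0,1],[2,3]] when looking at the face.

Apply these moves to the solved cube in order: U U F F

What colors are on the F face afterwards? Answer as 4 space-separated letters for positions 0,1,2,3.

After move 1 (U): U=WWWW F=RRGG R=BBRR B=OOBB L=GGOO
After move 2 (U): U=WWWW F=BBGG R=OORR B=GGBB L=RROO
After move 3 (F): F=GBGB U=WWOR R=WOWR D=ROYY L=RYOY
After move 4 (F): F=GGBB U=WWYY R=OORR D=WWYY L=RROO
Query: F face = GGBB

Answer: G G B B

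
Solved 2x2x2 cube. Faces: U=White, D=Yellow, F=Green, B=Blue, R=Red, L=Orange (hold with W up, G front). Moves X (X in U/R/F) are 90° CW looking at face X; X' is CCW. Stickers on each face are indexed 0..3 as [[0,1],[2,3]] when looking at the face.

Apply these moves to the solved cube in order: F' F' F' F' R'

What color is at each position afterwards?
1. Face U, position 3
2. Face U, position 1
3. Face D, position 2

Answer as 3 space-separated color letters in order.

Answer: B B Y

Derivation:
After move 1 (F'): F=GGGG U=WWRR R=YRYR D=OOYY L=OWOW
After move 2 (F'): F=GGGG U=WWYY R=OROR D=WWYY L=OROR
After move 3 (F'): F=GGGG U=WWOO R=WRWR D=RRYY L=OYOY
After move 4 (F'): F=GGGG U=WWWW R=RRRR D=YYYY L=OOOO
After move 5 (R'): R=RRRR U=WBWB F=GWGW D=YGYG B=YBYB
Query 1: U[3] = B
Query 2: U[1] = B
Query 3: D[2] = Y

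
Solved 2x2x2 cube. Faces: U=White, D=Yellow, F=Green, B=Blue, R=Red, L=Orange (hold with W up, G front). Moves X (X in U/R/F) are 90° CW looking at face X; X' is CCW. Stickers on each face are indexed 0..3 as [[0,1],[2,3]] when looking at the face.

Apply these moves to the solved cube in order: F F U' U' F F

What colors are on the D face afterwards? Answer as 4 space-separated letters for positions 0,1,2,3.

Answer: W W Y Y

Derivation:
After move 1 (F): F=GGGG U=WWOO R=WRWR D=RRYY L=OYOY
After move 2 (F): F=GGGG U=WWYY R=OROR D=WWYY L=OROR
After move 3 (U'): U=WYWY F=ORGG R=GGOR B=ORBB L=BBOR
After move 4 (U'): U=YYWW F=BBGG R=OROR B=GGBB L=OROR
After move 5 (F): F=GBGB U=YYRR R=WRWR D=OOYY L=OWOW
After move 6 (F): F=GGBB U=YYWW R=RRRR D=WWYY L=OOOO
Query: D face = WWYY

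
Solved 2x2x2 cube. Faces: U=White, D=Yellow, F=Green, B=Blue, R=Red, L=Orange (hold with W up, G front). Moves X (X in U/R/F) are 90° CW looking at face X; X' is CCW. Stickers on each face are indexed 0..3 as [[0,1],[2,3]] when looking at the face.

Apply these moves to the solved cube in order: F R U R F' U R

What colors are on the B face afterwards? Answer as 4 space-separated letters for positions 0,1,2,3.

After move 1 (F): F=GGGG U=WWOO R=WRWR D=RRYY L=OYOY
After move 2 (R): R=WWRR U=WGOG F=GRGY D=RBYB B=OBWB
After move 3 (U): U=OWGG F=WWGY R=OBRR B=OYWB L=GROY
After move 4 (R): R=RORB U=OWGY F=WBGB D=RWYO B=GYWB
After move 5 (F'): F=BBWG U=OWRR R=WORB D=RYYO L=GYOG
After move 6 (U): U=RORW F=WOWG R=GYRB B=GYWB L=BBOG
After move 7 (R): R=RGBY U=RORG F=WYWO D=RWYG B=WYOB
Query: B face = WYOB

Answer: W Y O B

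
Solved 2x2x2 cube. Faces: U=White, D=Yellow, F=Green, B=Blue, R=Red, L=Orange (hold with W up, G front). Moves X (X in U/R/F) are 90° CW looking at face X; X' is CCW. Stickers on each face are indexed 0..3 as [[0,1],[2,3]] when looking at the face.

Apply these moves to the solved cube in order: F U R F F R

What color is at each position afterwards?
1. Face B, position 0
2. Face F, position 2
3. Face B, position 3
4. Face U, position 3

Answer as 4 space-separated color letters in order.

Answer: R R B W

Derivation:
After move 1 (F): F=GGGG U=WWOO R=WRWR D=RRYY L=OYOY
After move 2 (U): U=OWOW F=WRGG R=BBWR B=OYBB L=GGOY
After move 3 (R): R=WBRB U=OROG F=WRGY D=RBYO B=WYWB
After move 4 (F): F=GWYR U=ORYG R=OBGB D=RWYO L=GROB
After move 5 (F): F=YGRW U=ORBR R=YBGB D=GOYO L=GROW
After move 6 (R): R=GYBB U=OGBW F=YORO D=GWYW B=RYRB
Query 1: B[0] = R
Query 2: F[2] = R
Query 3: B[3] = B
Query 4: U[3] = W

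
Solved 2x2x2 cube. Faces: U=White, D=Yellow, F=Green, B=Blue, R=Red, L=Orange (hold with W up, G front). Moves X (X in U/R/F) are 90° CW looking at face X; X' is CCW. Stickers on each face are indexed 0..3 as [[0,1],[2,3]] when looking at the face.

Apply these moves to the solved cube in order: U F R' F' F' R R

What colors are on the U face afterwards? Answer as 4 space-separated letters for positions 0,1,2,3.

After move 1 (U): U=WWWW F=RRGG R=BBRR B=OOBB L=GGOO
After move 2 (F): F=GRGR U=WWOG R=WBWR D=RBYY L=GYOY
After move 3 (R'): R=BRWW U=WBOO F=GWGG D=RRYR B=YOBB
After move 4 (F'): F=WGGG U=WBBW R=RRRW D=YYYR L=GOOO
After move 5 (F'): F=GGWG U=WBRR R=YRYW D=OOYR L=GWOB
After move 6 (R): R=YYWR U=WGRG F=GOWR D=OBYY B=ROBB
After move 7 (R): R=WYRY U=WORR F=GBWY D=OBYR B=GOGB
Query: U face = WORR

Answer: W O R R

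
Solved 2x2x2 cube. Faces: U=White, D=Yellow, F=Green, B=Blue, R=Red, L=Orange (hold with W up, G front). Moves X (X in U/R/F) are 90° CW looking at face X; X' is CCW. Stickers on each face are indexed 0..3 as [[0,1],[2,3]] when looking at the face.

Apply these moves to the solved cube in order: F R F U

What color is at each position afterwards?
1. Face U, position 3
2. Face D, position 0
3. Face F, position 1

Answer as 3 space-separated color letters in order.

After move 1 (F): F=GGGG U=WWOO R=WRWR D=RRYY L=OYOY
After move 2 (R): R=WWRR U=WGOG F=GRGY D=RBYB B=OBWB
After move 3 (F): F=GGYR U=WGYY R=OWGR D=RWYB L=OROB
After move 4 (U): U=YWYG F=OWYR R=OBGR B=ORWB L=GGOB
Query 1: U[3] = G
Query 2: D[0] = R
Query 3: F[1] = W

Answer: G R W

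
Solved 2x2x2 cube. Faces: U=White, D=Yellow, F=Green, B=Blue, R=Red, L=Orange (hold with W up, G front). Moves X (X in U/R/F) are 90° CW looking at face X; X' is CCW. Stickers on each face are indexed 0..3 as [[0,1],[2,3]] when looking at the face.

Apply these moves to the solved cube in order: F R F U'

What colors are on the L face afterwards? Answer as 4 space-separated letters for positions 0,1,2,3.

Answer: O B O B

Derivation:
After move 1 (F): F=GGGG U=WWOO R=WRWR D=RRYY L=OYOY
After move 2 (R): R=WWRR U=WGOG F=GRGY D=RBYB B=OBWB
After move 3 (F): F=GGYR U=WGYY R=OWGR D=RWYB L=OROB
After move 4 (U'): U=GYWY F=ORYR R=GGGR B=OWWB L=OBOB
Query: L face = OBOB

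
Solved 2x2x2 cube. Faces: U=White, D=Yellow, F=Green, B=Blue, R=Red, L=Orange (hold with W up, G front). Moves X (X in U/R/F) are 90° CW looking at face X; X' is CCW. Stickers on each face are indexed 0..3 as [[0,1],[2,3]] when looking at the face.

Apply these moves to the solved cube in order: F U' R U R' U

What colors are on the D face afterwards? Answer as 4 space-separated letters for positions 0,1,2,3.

After move 1 (F): F=GGGG U=WWOO R=WRWR D=RRYY L=OYOY
After move 2 (U'): U=WOWO F=OYGG R=GGWR B=WRBB L=BBOY
After move 3 (R): R=WGRG U=WYWG F=ORGY D=RBYW B=OROB
After move 4 (U): U=WWGY F=WGGY R=ORRG B=BBOB L=OROY
After move 5 (R'): R=RGOR U=WOGB F=WWGY D=RGYY B=WBBB
After move 6 (U): U=GWBO F=RGGY R=WBOR B=ORBB L=WWOY
Query: D face = RGYY

Answer: R G Y Y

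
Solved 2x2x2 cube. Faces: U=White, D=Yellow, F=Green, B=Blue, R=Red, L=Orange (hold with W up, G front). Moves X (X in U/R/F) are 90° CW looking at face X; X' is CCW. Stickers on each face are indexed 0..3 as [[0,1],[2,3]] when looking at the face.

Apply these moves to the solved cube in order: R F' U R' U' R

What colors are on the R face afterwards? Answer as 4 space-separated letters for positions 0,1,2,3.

Answer: W B Y W

Derivation:
After move 1 (R): R=RRRR U=WGWG F=GYGY D=YBYB B=WBWB
After move 2 (F'): F=YYGG U=WGRR R=BRYR D=OOYB L=OGOW
After move 3 (U): U=RWRG F=BRGG R=WBYR B=OGWB L=YYOW
After move 4 (R'): R=BRWY U=RWRO F=BWGG D=ORYG B=BGOB
After move 5 (U'): U=WORR F=YYGG R=BWWY B=BROB L=BGOW
After move 6 (R): R=WBYW U=WYRG F=YRGG D=OOYB B=RROB
Query: R face = WBYW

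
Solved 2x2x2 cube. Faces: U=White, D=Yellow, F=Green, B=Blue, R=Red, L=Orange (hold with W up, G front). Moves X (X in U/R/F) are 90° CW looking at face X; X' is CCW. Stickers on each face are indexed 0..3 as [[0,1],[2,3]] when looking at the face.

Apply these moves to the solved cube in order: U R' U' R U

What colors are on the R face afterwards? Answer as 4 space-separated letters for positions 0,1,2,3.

Answer: W R R W

Derivation:
After move 1 (U): U=WWWW F=RRGG R=BBRR B=OOBB L=GGOO
After move 2 (R'): R=BRBR U=WBWO F=RWGW D=YRYG B=YOYB
After move 3 (U'): U=BOWW F=GGGW R=RWBR B=BRYB L=YOOO
After move 4 (R): R=BRRW U=BGWW F=GRGG D=YYYB B=WROB
After move 5 (U): U=WBWG F=BRGG R=WRRW B=YOOB L=GROO
Query: R face = WRRW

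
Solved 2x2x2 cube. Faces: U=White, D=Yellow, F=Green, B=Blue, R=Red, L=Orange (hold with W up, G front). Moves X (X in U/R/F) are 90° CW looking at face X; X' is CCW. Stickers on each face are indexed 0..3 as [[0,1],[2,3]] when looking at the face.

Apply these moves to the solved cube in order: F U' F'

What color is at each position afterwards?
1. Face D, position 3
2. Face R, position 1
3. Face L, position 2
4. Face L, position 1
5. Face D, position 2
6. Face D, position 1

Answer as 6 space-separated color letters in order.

Answer: Y G O O Y Y

Derivation:
After move 1 (F): F=GGGG U=WWOO R=WRWR D=RRYY L=OYOY
After move 2 (U'): U=WOWO F=OYGG R=GGWR B=WRBB L=BBOY
After move 3 (F'): F=YGOG U=WOGW R=RGRR D=BYYY L=BOOW
Query 1: D[3] = Y
Query 2: R[1] = G
Query 3: L[2] = O
Query 4: L[1] = O
Query 5: D[2] = Y
Query 6: D[1] = Y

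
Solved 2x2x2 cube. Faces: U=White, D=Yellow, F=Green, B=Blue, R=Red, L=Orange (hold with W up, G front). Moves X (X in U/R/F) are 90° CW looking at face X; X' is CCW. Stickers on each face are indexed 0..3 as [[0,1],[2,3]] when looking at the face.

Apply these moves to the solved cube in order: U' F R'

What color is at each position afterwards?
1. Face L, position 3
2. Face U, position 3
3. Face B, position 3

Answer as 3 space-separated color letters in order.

Answer: Y R B

Derivation:
After move 1 (U'): U=WWWW F=OOGG R=GGRR B=RRBB L=BBOO
After move 2 (F): F=GOGO U=WWOB R=WGWR D=RGYY L=BYOY
After move 3 (R'): R=GRWW U=WBOR F=GWGB D=ROYO B=YRGB
Query 1: L[3] = Y
Query 2: U[3] = R
Query 3: B[3] = B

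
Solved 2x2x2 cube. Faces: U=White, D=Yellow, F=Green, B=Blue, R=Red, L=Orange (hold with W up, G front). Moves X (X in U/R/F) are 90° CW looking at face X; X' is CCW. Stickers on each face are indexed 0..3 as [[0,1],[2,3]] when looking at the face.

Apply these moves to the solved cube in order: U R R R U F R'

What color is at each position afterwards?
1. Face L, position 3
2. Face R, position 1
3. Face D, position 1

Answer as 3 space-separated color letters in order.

Answer: R R B

Derivation:
After move 1 (U): U=WWWW F=RRGG R=BBRR B=OOBB L=GGOO
After move 2 (R): R=RBRB U=WRWG F=RYGY D=YBYO B=WOWB
After move 3 (R): R=RRBB U=WYWY F=RBGO D=YWYW B=GORB
After move 4 (R): R=BRBR U=WBWO F=RWGW D=YRYG B=YOYB
After move 5 (U): U=WWOB F=BRGW R=YOBR B=GGYB L=RWOO
After move 6 (F): F=GBWR U=WWOW R=OOBR D=BYYG L=RYOR
After move 7 (R'): R=OROB U=WYOG F=GWWW D=BBYR B=GGYB
Query 1: L[3] = R
Query 2: R[1] = R
Query 3: D[1] = B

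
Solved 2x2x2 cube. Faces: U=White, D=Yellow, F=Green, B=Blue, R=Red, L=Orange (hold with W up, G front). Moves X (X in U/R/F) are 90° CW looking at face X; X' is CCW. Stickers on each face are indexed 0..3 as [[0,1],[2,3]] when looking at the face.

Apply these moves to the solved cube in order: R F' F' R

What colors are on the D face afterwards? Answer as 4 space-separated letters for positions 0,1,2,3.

After move 1 (R): R=RRRR U=WGWG F=GYGY D=YBYB B=WBWB
After move 2 (F'): F=YYGG U=WGRR R=BRYR D=OOYB L=OGOW
After move 3 (F'): F=YGYG U=WGBY R=OROR D=GWYB L=OROR
After move 4 (R): R=OORR U=WGBG F=YWYB D=GWYW B=YBGB
Query: D face = GWYW

Answer: G W Y W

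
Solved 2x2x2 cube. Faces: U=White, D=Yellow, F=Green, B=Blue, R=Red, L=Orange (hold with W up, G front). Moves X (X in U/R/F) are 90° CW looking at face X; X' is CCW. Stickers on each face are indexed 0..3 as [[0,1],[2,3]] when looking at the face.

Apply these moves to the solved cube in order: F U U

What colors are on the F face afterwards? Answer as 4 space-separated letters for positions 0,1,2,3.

After move 1 (F): F=GGGG U=WWOO R=WRWR D=RRYY L=OYOY
After move 2 (U): U=OWOW F=WRGG R=BBWR B=OYBB L=GGOY
After move 3 (U): U=OOWW F=BBGG R=OYWR B=GGBB L=WROY
Query: F face = BBGG

Answer: B B G G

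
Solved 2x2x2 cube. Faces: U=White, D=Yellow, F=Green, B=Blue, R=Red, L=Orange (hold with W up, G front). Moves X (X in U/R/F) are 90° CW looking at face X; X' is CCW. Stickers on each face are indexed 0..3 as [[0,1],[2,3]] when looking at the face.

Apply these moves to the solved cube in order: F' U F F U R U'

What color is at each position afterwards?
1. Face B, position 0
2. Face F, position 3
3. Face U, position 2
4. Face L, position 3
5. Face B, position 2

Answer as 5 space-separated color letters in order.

After move 1 (F'): F=GGGG U=WWRR R=YRYR D=OOYY L=OWOW
After move 2 (U): U=RWRW F=YRGG R=BBYR B=OWBB L=GGOW
After move 3 (F): F=GYGR U=RWWG R=RBWR D=YBYY L=GOOO
After move 4 (F): F=GGRY U=RWOO R=WBGR D=WRYY L=GYOB
After move 5 (U): U=OROW F=WBRY R=OWGR B=GYBB L=GGOB
After move 6 (R): R=GORW U=OBOY F=WRRY D=WBYG B=WYRB
After move 7 (U'): U=BYOO F=GGRY R=WRRW B=GORB L=WYOB
Query 1: B[0] = G
Query 2: F[3] = Y
Query 3: U[2] = O
Query 4: L[3] = B
Query 5: B[2] = R

Answer: G Y O B R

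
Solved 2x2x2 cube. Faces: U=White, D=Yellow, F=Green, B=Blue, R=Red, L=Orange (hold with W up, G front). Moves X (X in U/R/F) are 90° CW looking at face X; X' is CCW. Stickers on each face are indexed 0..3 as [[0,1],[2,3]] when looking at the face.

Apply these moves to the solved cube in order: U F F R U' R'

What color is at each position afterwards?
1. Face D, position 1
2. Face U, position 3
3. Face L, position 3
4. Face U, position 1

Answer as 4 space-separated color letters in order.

After move 1 (U): U=WWWW F=RRGG R=BBRR B=OOBB L=GGOO
After move 2 (F): F=GRGR U=WWOG R=WBWR D=RBYY L=GYOY
After move 3 (F): F=GGRR U=WWYY R=OBGR D=WWYY L=GROB
After move 4 (R): R=GORB U=WGYR F=GWRY D=WBYO B=YOWB
After move 5 (U'): U=GRWY F=GRRY R=GWRB B=GOWB L=YOOB
After move 6 (R'): R=WBGR U=GWWG F=GRRY D=WRYY B=OOBB
Query 1: D[1] = R
Query 2: U[3] = G
Query 3: L[3] = B
Query 4: U[1] = W

Answer: R G B W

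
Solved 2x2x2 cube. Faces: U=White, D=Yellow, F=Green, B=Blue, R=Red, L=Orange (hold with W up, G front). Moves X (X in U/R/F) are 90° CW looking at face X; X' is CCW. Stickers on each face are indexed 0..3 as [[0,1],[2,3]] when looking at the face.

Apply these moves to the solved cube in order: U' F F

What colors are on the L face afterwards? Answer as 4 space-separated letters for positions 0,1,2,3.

After move 1 (U'): U=WWWW F=OOGG R=GGRR B=RRBB L=BBOO
After move 2 (F): F=GOGO U=WWOB R=WGWR D=RGYY L=BYOY
After move 3 (F): F=GGOO U=WWYY R=OGBR D=WWYY L=BROG
Query: L face = BROG

Answer: B R O G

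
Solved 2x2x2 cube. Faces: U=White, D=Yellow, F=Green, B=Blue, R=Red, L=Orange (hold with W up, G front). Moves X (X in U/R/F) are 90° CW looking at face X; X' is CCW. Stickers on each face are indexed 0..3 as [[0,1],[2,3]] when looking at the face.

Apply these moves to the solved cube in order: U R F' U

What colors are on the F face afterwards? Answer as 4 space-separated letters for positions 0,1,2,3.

Answer: B B R G

Derivation:
After move 1 (U): U=WWWW F=RRGG R=BBRR B=OOBB L=GGOO
After move 2 (R): R=RBRB U=WRWG F=RYGY D=YBYO B=WOWB
After move 3 (F'): F=YYRG U=WRRR R=BBYB D=GOYO L=GGOW
After move 4 (U): U=RWRR F=BBRG R=WOYB B=GGWB L=YYOW
Query: F face = BBRG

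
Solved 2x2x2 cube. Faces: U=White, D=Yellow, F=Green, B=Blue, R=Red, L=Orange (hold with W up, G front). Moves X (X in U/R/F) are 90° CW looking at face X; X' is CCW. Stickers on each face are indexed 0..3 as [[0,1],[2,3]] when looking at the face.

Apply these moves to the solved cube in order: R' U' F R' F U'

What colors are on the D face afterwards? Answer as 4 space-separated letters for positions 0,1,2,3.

Answer: W W Y O

Derivation:
After move 1 (R'): R=RRRR U=WBWB F=GWGW D=YGYG B=YBYB
After move 2 (U'): U=BBWW F=OOGW R=GWRR B=RRYB L=YBOO
After move 3 (F): F=GOWO U=BBOB R=WWWR D=RGYG L=YYOG
After move 4 (R'): R=WRWW U=BYOR F=GBWB D=ROYO B=GRGB
After move 5 (F): F=WGBB U=BYGY R=ORRW D=WWYO L=YROO
After move 6 (U'): U=YYBG F=YRBB R=WGRW B=ORGB L=GROO
Query: D face = WWYO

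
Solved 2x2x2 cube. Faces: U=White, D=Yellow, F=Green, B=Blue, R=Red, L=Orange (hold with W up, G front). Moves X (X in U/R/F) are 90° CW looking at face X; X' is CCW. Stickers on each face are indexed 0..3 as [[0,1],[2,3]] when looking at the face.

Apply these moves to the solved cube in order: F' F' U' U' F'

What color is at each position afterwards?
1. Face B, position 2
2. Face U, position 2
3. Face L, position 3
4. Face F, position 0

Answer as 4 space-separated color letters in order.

Answer: B O W B

Derivation:
After move 1 (F'): F=GGGG U=WWRR R=YRYR D=OOYY L=OWOW
After move 2 (F'): F=GGGG U=WWYY R=OROR D=WWYY L=OROR
After move 3 (U'): U=WYWY F=ORGG R=GGOR B=ORBB L=BBOR
After move 4 (U'): U=YYWW F=BBGG R=OROR B=GGBB L=OROR
After move 5 (F'): F=BGBG U=YYOO R=WRWR D=RRYY L=OWOW
Query 1: B[2] = B
Query 2: U[2] = O
Query 3: L[3] = W
Query 4: F[0] = B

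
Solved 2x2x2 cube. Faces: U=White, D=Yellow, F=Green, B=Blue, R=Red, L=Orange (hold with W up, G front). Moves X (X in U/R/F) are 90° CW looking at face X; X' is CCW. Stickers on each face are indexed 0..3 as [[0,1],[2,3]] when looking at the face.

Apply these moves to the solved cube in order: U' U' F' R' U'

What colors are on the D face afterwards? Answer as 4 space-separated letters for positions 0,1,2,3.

After move 1 (U'): U=WWWW F=OOGG R=GGRR B=RRBB L=BBOO
After move 2 (U'): U=WWWW F=BBGG R=OORR B=GGBB L=RROO
After move 3 (F'): F=BGBG U=WWOR R=YOYR D=ROYY L=RWOW
After move 4 (R'): R=ORYY U=WBOG F=BWBR D=RGYG B=YGOB
After move 5 (U'): U=BGWO F=RWBR R=BWYY B=OROB L=YGOW
Query: D face = RGYG

Answer: R G Y G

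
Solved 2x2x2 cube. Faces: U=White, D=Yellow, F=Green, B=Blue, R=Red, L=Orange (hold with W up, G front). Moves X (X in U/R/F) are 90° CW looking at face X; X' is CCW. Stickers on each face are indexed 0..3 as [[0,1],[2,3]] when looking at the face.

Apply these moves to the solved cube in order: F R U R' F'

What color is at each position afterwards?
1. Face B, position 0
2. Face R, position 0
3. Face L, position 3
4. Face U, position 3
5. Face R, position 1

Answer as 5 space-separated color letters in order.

Answer: B W G O R

Derivation:
After move 1 (F): F=GGGG U=WWOO R=WRWR D=RRYY L=OYOY
After move 2 (R): R=WWRR U=WGOG F=GRGY D=RBYB B=OBWB
After move 3 (U): U=OWGG F=WWGY R=OBRR B=OYWB L=GROY
After move 4 (R'): R=BROR U=OWGO F=WWGG D=RWYY B=BYBB
After move 5 (F'): F=WGWG U=OWBO R=WRRR D=RYYY L=GOOG
Query 1: B[0] = B
Query 2: R[0] = W
Query 3: L[3] = G
Query 4: U[3] = O
Query 5: R[1] = R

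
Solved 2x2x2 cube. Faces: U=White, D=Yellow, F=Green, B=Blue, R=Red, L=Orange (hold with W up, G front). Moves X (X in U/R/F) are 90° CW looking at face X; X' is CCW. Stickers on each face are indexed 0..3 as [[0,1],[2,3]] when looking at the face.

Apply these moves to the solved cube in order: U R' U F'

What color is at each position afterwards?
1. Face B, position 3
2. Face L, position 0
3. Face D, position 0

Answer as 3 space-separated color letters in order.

After move 1 (U): U=WWWW F=RRGG R=BBRR B=OOBB L=GGOO
After move 2 (R'): R=BRBR U=WBWO F=RWGW D=YRYG B=YOYB
After move 3 (U): U=WWOB F=BRGW R=YOBR B=GGYB L=RWOO
After move 4 (F'): F=RWBG U=WWYB R=ROYR D=WOYG L=RBOO
Query 1: B[3] = B
Query 2: L[0] = R
Query 3: D[0] = W

Answer: B R W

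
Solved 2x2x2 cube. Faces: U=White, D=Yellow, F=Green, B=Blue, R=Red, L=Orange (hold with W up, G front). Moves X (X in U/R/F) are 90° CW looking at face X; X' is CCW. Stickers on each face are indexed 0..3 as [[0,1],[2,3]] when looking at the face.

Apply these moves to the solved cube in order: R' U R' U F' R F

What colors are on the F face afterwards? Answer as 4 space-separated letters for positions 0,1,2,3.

After move 1 (R'): R=RRRR U=WBWB F=GWGW D=YGYG B=YBYB
After move 2 (U): U=WWBB F=RRGW R=YBRR B=OOYB L=GWOO
After move 3 (R'): R=BRYR U=WYBO F=RWGB D=YRYW B=GOGB
After move 4 (U): U=BWOY F=BRGB R=GOYR B=GWGB L=RWOO
After move 5 (F'): F=RBBG U=BWGY R=ROYR D=WOYW L=RYOO
After move 6 (R): R=YRRO U=BBGG F=ROBW D=WGYG B=YWWB
After move 7 (F): F=BRWO U=BBOY R=GRGO D=RYYG L=RWOG
Query: F face = BRWO

Answer: B R W O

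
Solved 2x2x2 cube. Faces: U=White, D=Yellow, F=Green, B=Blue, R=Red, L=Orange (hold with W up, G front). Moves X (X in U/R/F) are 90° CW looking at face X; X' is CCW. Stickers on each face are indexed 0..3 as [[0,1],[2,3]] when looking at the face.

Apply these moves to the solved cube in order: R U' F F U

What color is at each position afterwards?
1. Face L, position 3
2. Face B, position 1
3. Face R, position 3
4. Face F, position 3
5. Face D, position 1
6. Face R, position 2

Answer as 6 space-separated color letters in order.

After move 1 (R): R=RRRR U=WGWG F=GYGY D=YBYB B=WBWB
After move 2 (U'): U=GGWW F=OOGY R=GYRR B=RRWB L=WBOO
After move 3 (F): F=GOYO U=GGOB R=WYWR D=RGYB L=WYOB
After move 4 (F): F=YGOO U=GGBY R=OYBR D=WWYB L=WROG
After move 5 (U): U=BGYG F=OYOO R=RRBR B=WRWB L=YGOG
Query 1: L[3] = G
Query 2: B[1] = R
Query 3: R[3] = R
Query 4: F[3] = O
Query 5: D[1] = W
Query 6: R[2] = B

Answer: G R R O W B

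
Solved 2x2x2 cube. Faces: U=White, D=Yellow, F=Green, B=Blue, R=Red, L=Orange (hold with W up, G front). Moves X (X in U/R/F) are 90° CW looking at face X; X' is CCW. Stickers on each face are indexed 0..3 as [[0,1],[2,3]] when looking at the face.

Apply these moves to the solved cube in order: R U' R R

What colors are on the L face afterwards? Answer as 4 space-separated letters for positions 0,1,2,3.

After move 1 (R): R=RRRR U=WGWG F=GYGY D=YBYB B=WBWB
After move 2 (U'): U=GGWW F=OOGY R=GYRR B=RRWB L=WBOO
After move 3 (R): R=RGRY U=GOWY F=OBGB D=YWYR B=WRGB
After move 4 (R): R=RRYG U=GBWB F=OWGR D=YGYW B=YROB
Query: L face = WBOO

Answer: W B O O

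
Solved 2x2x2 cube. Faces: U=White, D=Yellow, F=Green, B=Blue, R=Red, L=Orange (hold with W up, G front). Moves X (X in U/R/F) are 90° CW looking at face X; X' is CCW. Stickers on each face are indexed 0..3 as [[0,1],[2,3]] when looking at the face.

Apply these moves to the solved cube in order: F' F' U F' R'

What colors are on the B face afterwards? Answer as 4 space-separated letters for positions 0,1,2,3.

Answer: Y R R B

Derivation:
After move 1 (F'): F=GGGG U=WWRR R=YRYR D=OOYY L=OWOW
After move 2 (F'): F=GGGG U=WWYY R=OROR D=WWYY L=OROR
After move 3 (U): U=YWYW F=ORGG R=BBOR B=ORBB L=GGOR
After move 4 (F'): F=RGOG U=YWBO R=WBWR D=GRYY L=GWOY
After move 5 (R'): R=BRWW U=YBBO F=RWOO D=GGYG B=YRRB
Query: B face = YRRB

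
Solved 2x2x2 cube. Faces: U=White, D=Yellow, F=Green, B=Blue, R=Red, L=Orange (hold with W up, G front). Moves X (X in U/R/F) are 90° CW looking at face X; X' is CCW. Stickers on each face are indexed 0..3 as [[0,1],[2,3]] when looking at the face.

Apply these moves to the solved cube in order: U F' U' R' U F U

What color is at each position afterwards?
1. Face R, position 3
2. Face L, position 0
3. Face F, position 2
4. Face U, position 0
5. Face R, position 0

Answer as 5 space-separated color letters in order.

After move 1 (U): U=WWWW F=RRGG R=BBRR B=OOBB L=GGOO
After move 2 (F'): F=RGRG U=WWBR R=YBYR D=GOYY L=GWOW
After move 3 (U'): U=WRWB F=GWRG R=RGYR B=YBBB L=OOOW
After move 4 (R'): R=GRRY U=WBWY F=GRRB D=GWYG B=YBOB
After move 5 (U): U=WWYB F=GRRB R=YBRY B=OOOB L=GROW
After move 6 (F): F=RGBR U=WWWR R=YBBY D=RYYG L=GGOW
After move 7 (U): U=WWRW F=YBBR R=OOBY B=GGOB L=RGOW
Query 1: R[3] = Y
Query 2: L[0] = R
Query 3: F[2] = B
Query 4: U[0] = W
Query 5: R[0] = O

Answer: Y R B W O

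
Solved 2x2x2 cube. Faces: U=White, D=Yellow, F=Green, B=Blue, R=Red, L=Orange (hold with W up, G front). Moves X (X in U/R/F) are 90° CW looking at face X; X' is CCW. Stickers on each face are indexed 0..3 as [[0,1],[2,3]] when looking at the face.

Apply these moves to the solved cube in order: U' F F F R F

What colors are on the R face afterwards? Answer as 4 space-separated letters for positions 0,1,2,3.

Answer: G Y G G

Derivation:
After move 1 (U'): U=WWWW F=OOGG R=GGRR B=RRBB L=BBOO
After move 2 (F): F=GOGO U=WWOB R=WGWR D=RGYY L=BYOY
After move 3 (F): F=GGOO U=WWYY R=OGBR D=WWYY L=BROG
After move 4 (F): F=OGOG U=WWGR R=YGYR D=BOYY L=BWOW
After move 5 (R): R=YYRG U=WGGG F=OOOY D=BBYR B=RRWB
After move 6 (F): F=OOYO U=WGWW R=GYGG D=RYYR L=BBOB
Query: R face = GYGG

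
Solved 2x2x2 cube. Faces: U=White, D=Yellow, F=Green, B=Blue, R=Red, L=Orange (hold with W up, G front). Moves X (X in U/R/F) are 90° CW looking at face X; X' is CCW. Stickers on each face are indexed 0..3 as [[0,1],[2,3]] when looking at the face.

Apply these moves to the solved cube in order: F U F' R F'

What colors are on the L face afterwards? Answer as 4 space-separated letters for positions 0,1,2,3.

Answer: G G O B

Derivation:
After move 1 (F): F=GGGG U=WWOO R=WRWR D=RRYY L=OYOY
After move 2 (U): U=OWOW F=WRGG R=BBWR B=OYBB L=GGOY
After move 3 (F'): F=RGWG U=OWBW R=RBRR D=GYYY L=GWOO
After move 4 (R): R=RRRB U=OGBG F=RYWY D=GBYO B=WYWB
After move 5 (F'): F=YYRW U=OGRR R=BRGB D=WOYO L=GGOB
Query: L face = GGOB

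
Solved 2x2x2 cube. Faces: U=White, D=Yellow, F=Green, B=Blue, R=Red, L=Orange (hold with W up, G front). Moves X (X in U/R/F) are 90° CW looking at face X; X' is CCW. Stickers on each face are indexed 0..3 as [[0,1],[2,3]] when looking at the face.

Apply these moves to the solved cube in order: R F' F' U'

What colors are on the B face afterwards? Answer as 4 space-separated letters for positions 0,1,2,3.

After move 1 (R): R=RRRR U=WGWG F=GYGY D=YBYB B=WBWB
After move 2 (F'): F=YYGG U=WGRR R=BRYR D=OOYB L=OGOW
After move 3 (F'): F=YGYG U=WGBY R=OROR D=GWYB L=OROR
After move 4 (U'): U=GYWB F=ORYG R=YGOR B=ORWB L=WBOR
Query: B face = ORWB

Answer: O R W B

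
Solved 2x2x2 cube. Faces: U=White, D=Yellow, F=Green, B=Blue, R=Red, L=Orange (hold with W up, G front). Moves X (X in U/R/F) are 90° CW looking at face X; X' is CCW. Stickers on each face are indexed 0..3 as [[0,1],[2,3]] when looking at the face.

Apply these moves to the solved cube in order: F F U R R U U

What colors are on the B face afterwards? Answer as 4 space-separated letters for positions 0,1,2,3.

Answer: O B R B

Derivation:
After move 1 (F): F=GGGG U=WWOO R=WRWR D=RRYY L=OYOY
After move 2 (F): F=GGGG U=WWYY R=OROR D=WWYY L=OROR
After move 3 (U): U=YWYW F=ORGG R=BBOR B=ORBB L=GGOR
After move 4 (R): R=OBRB U=YRYG F=OWGY D=WBYO B=WRWB
After move 5 (R): R=ROBB U=YWYY F=OBGO D=WWYW B=GRRB
After move 6 (U): U=YYYW F=ROGO R=GRBB B=GGRB L=OBOR
After move 7 (U): U=YYWY F=GRGO R=GGBB B=OBRB L=ROOR
Query: B face = OBRB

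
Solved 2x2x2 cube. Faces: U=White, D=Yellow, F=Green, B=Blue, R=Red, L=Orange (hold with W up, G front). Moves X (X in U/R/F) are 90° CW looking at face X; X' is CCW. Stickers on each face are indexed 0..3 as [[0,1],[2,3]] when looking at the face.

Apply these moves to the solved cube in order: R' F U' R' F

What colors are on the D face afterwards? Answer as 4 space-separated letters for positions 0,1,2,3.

Answer: G G Y W

Derivation:
After move 1 (R'): R=RRRR U=WBWB F=GWGW D=YGYG B=YBYB
After move 2 (F): F=GGWW U=WBOO R=WRBR D=RRYG L=OYOG
After move 3 (U'): U=BOWO F=OYWW R=GGBR B=WRYB L=YBOG
After move 4 (R'): R=GRGB U=BYWW F=OOWO D=RYYW B=GRRB
After move 5 (F): F=WOOO U=BYGB R=WRWB D=GGYW L=YROY
Query: D face = GGYW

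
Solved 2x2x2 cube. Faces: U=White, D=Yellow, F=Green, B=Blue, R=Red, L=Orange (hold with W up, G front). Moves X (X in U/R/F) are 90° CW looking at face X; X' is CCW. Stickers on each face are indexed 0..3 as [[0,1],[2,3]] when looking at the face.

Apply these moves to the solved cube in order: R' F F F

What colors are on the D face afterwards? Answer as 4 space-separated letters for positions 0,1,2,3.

After move 1 (R'): R=RRRR U=WBWB F=GWGW D=YGYG B=YBYB
After move 2 (F): F=GGWW U=WBOO R=WRBR D=RRYG L=OYOG
After move 3 (F): F=WGWG U=WBGY R=OROR D=BWYG L=OROR
After move 4 (F): F=WWGG U=WBRR R=GRYR D=OOYG L=OBOW
Query: D face = OOYG

Answer: O O Y G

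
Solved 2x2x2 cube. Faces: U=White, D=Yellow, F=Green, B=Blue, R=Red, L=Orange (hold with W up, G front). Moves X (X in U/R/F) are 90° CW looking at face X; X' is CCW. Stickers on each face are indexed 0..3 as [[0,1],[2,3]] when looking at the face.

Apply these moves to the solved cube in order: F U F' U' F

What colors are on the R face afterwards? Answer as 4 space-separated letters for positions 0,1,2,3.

After move 1 (F): F=GGGG U=WWOO R=WRWR D=RRYY L=OYOY
After move 2 (U): U=OWOW F=WRGG R=BBWR B=OYBB L=GGOY
After move 3 (F'): F=RGWG U=OWBW R=RBRR D=GYYY L=GWOO
After move 4 (U'): U=WWOB F=GWWG R=RGRR B=RBBB L=OYOO
After move 5 (F): F=WGGW U=WWOY R=OGBR D=RRYY L=OGOY
Query: R face = OGBR

Answer: O G B R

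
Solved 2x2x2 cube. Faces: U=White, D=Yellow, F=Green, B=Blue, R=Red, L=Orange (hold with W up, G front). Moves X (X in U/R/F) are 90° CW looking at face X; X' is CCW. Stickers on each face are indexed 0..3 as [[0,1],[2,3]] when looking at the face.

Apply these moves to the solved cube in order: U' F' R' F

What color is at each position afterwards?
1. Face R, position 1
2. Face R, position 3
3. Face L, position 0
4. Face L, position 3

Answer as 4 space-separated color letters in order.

After move 1 (U'): U=WWWW F=OOGG R=GGRR B=RRBB L=BBOO
After move 2 (F'): F=OGOG U=WWGR R=YGYR D=BOYY L=BWOW
After move 3 (R'): R=GRYY U=WBGR F=OWOR D=BGYG B=YROB
After move 4 (F): F=OORW U=WBWW R=GRRY D=YGYG L=BBOG
Query 1: R[1] = R
Query 2: R[3] = Y
Query 3: L[0] = B
Query 4: L[3] = G

Answer: R Y B G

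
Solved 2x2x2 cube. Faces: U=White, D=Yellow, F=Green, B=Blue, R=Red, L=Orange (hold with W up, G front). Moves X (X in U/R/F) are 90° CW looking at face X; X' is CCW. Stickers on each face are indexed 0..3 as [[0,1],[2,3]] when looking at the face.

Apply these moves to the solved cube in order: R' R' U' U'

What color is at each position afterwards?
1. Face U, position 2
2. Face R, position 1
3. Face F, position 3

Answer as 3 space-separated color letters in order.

After move 1 (R'): R=RRRR U=WBWB F=GWGW D=YGYG B=YBYB
After move 2 (R'): R=RRRR U=WYWY F=GBGB D=YWYW B=GBGB
After move 3 (U'): U=YYWW F=OOGB R=GBRR B=RRGB L=GBOO
After move 4 (U'): U=YWYW F=GBGB R=OORR B=GBGB L=RROO
Query 1: U[2] = Y
Query 2: R[1] = O
Query 3: F[3] = B

Answer: Y O B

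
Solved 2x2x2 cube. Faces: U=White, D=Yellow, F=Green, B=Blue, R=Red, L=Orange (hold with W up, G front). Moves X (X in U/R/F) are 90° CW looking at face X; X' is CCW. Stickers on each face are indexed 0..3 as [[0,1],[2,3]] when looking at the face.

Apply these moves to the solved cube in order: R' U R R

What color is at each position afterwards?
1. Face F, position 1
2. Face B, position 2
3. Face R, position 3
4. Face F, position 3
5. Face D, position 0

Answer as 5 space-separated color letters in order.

After move 1 (R'): R=RRRR U=WBWB F=GWGW D=YGYG B=YBYB
After move 2 (U): U=WWBB F=RRGW R=YBRR B=OOYB L=GWOO
After move 3 (R): R=RYRB U=WRBW F=RGGG D=YYYO B=BOWB
After move 4 (R): R=RRBY U=WGBG F=RYGO D=YWYB B=WORB
Query 1: F[1] = Y
Query 2: B[2] = R
Query 3: R[3] = Y
Query 4: F[3] = O
Query 5: D[0] = Y

Answer: Y R Y O Y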